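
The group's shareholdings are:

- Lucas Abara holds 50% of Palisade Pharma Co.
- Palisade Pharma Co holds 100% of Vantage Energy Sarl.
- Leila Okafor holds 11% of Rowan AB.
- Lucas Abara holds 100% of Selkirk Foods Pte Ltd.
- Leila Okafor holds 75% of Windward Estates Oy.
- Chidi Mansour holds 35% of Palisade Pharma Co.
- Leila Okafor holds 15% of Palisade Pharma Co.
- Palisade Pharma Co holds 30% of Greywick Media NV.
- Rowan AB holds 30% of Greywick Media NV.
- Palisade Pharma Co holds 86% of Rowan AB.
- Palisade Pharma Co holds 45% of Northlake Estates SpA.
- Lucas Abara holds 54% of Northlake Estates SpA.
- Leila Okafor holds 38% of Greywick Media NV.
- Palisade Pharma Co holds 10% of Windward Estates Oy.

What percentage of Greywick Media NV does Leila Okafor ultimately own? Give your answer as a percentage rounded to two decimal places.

Leila reaches Greywick along 4 paths.
Via Palisade: 15% × 30% = 4.5%.
Direct stake: 38% = 38%.
Via Palisade → Rowan: 15% × 86% × 30% = 3.87%.
Via Rowan: 11% × 30% = 3.3%.
Total: 4.5% + 38% + 3.87% + 3.3% = 49.67%.

49.67%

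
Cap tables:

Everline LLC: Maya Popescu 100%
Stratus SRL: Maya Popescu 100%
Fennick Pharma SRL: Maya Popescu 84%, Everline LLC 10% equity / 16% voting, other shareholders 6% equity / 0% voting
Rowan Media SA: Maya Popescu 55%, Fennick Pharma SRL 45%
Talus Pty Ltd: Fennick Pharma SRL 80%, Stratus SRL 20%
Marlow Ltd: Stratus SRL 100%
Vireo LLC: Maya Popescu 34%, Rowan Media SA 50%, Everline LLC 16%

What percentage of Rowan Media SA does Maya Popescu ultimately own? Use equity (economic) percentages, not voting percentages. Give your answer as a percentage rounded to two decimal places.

Maya reaches Rowan along 3 paths.
Direct stake: 55% = 55%.
Via Fennick: 84% × 45% = 37.8%.
Via Everline → Fennick: 100% × 10% × 45% = 4.5%.
Total: 55% + 37.8% + 4.5% = 97.3%.
Rounded: 97.30%.

97.30%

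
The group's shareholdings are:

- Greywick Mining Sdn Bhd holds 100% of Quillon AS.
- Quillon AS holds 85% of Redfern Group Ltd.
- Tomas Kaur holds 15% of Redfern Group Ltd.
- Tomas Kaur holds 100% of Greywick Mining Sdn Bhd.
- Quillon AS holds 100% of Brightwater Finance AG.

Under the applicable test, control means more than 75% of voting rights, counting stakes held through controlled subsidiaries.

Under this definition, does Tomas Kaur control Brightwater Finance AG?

Yes

Tomas holds 100% of Greywick, so Tomas controls Greywick.
Greywick holds 100% of Quillon, so Tomas controls Quillon.
Quillon holds 100% of Brightwater, so Tomas controls Brightwater.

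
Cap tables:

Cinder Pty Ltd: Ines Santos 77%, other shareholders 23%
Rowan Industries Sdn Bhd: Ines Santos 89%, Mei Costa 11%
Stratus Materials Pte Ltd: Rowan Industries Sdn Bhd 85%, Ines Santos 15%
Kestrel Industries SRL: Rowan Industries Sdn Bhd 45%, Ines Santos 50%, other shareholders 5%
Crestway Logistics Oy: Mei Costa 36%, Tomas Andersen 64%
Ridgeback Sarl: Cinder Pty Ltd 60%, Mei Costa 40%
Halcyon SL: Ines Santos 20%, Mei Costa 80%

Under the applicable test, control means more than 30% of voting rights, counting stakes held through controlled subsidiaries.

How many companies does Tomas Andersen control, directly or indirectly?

1

Tomas holds 64% of Crestway, so Tomas controls Crestway.
No other company's threshold is met.
Tomas controls 1 company.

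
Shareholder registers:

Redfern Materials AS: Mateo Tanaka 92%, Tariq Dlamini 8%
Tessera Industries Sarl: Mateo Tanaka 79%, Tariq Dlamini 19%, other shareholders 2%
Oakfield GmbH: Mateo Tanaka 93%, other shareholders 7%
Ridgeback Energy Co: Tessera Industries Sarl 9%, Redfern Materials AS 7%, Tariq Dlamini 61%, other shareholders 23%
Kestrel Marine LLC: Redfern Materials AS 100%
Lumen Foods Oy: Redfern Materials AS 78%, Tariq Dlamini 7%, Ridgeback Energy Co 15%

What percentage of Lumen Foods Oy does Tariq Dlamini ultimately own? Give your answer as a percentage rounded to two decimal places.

Tariq reaches Lumen along 5 paths.
Via Redfern: 8% × 78% = 6.24%.
Direct stake: 7% = 7%.
Via Tessera → Ridgeback: 19% × 9% × 15% = 0.2565%.
Via Redfern → Ridgeback: 8% × 7% × 15% = 0.084%.
Via Ridgeback: 61% × 15% = 9.15%.
Total: 6.24% + 7% + 0.2565% + 0.084% + 9.15% = 22.7305%.
Rounded: 22.73%.

22.73%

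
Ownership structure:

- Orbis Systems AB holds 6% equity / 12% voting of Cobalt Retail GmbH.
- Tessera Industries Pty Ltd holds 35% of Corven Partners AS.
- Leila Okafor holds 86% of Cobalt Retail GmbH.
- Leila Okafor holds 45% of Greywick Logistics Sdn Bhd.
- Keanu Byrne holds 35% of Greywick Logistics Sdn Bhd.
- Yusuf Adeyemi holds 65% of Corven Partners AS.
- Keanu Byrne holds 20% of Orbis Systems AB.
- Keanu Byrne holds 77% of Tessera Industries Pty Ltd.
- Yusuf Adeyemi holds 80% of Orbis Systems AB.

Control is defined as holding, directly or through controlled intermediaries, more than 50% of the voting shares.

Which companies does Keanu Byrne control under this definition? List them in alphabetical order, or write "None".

Keanu holds 77% of Tessera, so Keanu controls Tessera.
No other company's threshold is met.

Tessera Industries Pty Ltd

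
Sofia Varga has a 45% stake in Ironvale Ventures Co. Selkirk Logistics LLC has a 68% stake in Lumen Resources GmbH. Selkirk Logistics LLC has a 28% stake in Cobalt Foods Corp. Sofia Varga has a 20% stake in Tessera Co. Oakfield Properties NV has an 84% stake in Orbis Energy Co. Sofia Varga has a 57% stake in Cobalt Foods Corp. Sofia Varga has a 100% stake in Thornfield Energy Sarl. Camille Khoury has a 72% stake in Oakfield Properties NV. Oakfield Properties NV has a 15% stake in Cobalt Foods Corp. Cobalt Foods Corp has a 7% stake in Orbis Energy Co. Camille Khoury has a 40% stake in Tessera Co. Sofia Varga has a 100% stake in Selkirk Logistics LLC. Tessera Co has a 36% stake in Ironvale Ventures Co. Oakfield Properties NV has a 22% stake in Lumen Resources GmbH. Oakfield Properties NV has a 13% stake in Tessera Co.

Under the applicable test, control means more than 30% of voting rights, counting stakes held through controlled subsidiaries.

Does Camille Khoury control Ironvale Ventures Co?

Camille holds 72% of Oakfield, so Camille controls Oakfield.
Oakfield and Camille together hold 13% + 40% = 53% of Tessera, so Camille controls Tessera.
Tessera holds 36% of Ironvale, so Camille controls Ironvale.

Yes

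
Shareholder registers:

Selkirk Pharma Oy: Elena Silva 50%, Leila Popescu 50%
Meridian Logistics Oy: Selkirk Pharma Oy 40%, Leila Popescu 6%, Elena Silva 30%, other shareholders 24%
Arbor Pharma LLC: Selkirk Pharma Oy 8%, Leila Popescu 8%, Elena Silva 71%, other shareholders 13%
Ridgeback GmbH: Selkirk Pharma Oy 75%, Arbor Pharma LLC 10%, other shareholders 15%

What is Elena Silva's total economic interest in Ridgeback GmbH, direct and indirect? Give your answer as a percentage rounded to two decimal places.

Elena reaches Ridgeback along 3 paths.
Via Selkirk: 50% × 75% = 37.5%.
Via Selkirk → Arbor: 50% × 8% × 10% = 0.4%.
Via Arbor: 71% × 10% = 7.1%.
Total: 37.5% + 0.4% + 7.1% = 45%.
Rounded: 45.00%.

45.00%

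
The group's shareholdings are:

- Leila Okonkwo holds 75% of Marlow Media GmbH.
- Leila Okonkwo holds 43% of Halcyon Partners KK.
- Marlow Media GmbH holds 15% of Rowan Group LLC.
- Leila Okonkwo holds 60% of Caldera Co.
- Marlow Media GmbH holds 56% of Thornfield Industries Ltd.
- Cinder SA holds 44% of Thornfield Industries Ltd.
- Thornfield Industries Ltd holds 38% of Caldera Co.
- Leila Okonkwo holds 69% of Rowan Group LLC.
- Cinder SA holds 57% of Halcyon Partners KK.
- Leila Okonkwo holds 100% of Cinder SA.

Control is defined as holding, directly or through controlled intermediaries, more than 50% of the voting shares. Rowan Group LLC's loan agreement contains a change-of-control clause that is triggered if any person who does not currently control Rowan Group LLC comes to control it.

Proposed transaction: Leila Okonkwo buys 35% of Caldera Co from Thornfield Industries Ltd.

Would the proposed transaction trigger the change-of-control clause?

No

The purchase adds only to Leila's holdings (Thornfield's stake shrinks), so Leila is the only person who could newly come to control Rowan.
Leila holds 75% of Marlow, so Leila controls Marlow.
Marlow and Leila together hold 15% + 69% = 84% of Rowan, so Leila controls Rowan.
So Leila already controls Rowan before the transaction.
After the purchase, Leila's direct stake in Caldera rises to 60% + 35% = 95%, and Thornfield's stake falls to 3%.
Leila controlled Rowan already, so this is not a new person acquiring control; every other person's position is unchanged or reduced.
No new person acquires control, so the clause is not triggered.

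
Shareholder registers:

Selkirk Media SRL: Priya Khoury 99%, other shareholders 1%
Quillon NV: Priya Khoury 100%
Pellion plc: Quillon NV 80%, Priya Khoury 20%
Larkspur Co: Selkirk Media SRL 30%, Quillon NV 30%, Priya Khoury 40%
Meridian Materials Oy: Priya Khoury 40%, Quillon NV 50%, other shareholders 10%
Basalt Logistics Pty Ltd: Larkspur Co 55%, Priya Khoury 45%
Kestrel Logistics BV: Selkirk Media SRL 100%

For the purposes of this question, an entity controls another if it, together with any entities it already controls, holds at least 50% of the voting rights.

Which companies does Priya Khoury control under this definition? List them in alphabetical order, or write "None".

Basalt Logistics Pty Ltd, Kestrel Logistics BV, Larkspur Co, Meridian Materials Oy, Pellion plc, Quillon NV, Selkirk Media SRL

Priya holds 99% of Selkirk, so Priya controls Selkirk.
Priya holds 100% of Quillon, so Priya controls Quillon.
Quillon and Priya together hold 80% + 20% = 100% of Pellion, so Priya controls Pellion.
Selkirk and Quillon and Priya together hold 30% + 30% + 40% = 100% of Larkspur, so Priya controls Larkspur.
Priya and Quillon together hold 40% + 50% = 90% of Meridian, so Priya controls Meridian.
Larkspur and Priya together hold 55% + 45% = 100% of Basalt, so Priya controls Basalt.
Selkirk holds 100% of Kestrel, so Priya controls Kestrel.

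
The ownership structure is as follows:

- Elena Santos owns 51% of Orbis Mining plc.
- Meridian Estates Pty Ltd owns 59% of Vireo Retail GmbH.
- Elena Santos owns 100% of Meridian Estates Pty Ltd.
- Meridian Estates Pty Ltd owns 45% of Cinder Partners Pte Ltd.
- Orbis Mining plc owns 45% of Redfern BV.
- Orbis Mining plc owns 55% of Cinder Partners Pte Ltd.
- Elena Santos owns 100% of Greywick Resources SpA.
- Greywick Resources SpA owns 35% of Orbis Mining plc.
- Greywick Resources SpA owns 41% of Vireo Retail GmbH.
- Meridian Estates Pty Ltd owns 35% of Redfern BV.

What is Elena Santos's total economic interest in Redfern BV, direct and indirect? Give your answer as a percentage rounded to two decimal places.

Elena reaches Redfern along 3 paths.
Via Meridian: 100% × 35% = 35%.
Via Greywick → Orbis: 100% × 35% × 45% = 15.75%.
Via Orbis: 51% × 45% = 22.95%.
Total: 35% + 15.75% + 22.95% = 73.7%.
Rounded: 73.70%.

73.70%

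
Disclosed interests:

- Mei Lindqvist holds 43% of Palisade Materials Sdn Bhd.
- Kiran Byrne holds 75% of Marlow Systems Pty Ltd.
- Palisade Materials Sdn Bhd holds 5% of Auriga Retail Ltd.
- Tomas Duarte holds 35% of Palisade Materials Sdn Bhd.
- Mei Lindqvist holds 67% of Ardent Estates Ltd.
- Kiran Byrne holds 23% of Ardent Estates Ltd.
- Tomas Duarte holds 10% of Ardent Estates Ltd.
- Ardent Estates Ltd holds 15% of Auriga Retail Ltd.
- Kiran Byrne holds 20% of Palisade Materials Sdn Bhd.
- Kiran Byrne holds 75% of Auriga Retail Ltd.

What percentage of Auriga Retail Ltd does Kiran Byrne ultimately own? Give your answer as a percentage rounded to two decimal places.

79.45%

Kiran reaches Auriga along 3 paths.
Direct stake: 75% = 75%.
Via Ardent: 23% × 15% = 3.45%.
Via Palisade: 20% × 5% = 1%.
Total: 75% + 3.45% + 1% = 79.45%.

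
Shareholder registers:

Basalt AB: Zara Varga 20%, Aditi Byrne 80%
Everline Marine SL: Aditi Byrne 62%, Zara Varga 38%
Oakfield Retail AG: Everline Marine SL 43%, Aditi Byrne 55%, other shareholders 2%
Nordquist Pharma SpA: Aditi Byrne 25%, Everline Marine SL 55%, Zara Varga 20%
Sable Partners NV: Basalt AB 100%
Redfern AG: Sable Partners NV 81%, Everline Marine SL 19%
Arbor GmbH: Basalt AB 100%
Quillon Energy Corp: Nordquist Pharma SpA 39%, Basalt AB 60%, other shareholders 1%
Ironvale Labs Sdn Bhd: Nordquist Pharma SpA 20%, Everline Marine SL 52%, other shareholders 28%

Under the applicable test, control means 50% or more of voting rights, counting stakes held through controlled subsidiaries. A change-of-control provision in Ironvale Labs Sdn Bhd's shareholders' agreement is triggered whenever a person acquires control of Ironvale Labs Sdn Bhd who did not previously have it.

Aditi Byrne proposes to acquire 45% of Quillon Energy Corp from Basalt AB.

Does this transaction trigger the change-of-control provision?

No

The purchase adds only to Aditi's holdings (Basalt's stake shrinks), so Aditi is the only person who could newly come to control Ironvale.
Aditi holds 62% of Everline, so Aditi controls Everline.
Aditi and Everline together hold 25% + 55% = 80% of Nordquist, so Aditi controls Nordquist.
Nordquist and Everline together hold 20% + 52% = 72% of Ironvale, so Aditi controls Ironvale.
So Aditi already controls Ironvale before the transaction.
After the purchase, Aditi holds 45% of Quillon directly, and Basalt's stake falls to 15%.
Aditi controlled Ironvale already, so this is not a new person acquiring control; every other person's position is unchanged or reduced.
No new person acquires control, so the clause is not triggered.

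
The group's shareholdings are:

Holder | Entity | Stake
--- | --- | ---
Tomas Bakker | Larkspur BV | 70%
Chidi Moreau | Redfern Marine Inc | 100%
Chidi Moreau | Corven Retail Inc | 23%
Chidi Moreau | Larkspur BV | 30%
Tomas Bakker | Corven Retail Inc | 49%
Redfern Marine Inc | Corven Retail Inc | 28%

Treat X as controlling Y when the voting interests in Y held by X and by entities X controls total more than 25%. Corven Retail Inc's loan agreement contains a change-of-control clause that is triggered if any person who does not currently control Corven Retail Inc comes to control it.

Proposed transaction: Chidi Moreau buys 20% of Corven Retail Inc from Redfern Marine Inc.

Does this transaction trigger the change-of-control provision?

The purchase adds only to Chidi's holdings (Redfern's stake shrinks), so Chidi is the only person who could newly come to control Corven.
Chidi holds 100% of Redfern, so Chidi controls Redfern.
Redfern and Chidi together hold 28% + 23% = 51% of Corven, so Chidi controls Corven.
So Chidi already controls Corven before the transaction.
After the purchase, Chidi's direct stake in Corven rises to 23% + 20% = 43%, and Redfern's stake falls to 8%.
Chidi controlled Corven already, so this is not a new person acquiring control; every other person's position is unchanged or reduced.
No new person acquires control, so the clause is not triggered.

No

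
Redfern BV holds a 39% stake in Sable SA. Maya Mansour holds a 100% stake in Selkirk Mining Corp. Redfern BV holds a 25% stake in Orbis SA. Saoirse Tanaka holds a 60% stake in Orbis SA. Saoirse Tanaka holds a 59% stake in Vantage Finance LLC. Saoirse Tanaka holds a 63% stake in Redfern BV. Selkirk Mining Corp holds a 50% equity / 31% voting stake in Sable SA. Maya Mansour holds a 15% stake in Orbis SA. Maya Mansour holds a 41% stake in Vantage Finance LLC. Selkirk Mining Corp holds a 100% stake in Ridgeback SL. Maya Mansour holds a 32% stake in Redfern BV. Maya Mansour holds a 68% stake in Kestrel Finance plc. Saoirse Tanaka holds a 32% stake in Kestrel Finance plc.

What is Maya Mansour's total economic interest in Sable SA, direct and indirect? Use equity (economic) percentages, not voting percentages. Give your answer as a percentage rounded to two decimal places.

62.48%

Maya reaches Sable along 2 paths.
Via Selkirk: 100% × 50% = 50%.
Via Redfern: 32% × 39% = 12.48%.
Total: 50% + 12.48% = 62.48%.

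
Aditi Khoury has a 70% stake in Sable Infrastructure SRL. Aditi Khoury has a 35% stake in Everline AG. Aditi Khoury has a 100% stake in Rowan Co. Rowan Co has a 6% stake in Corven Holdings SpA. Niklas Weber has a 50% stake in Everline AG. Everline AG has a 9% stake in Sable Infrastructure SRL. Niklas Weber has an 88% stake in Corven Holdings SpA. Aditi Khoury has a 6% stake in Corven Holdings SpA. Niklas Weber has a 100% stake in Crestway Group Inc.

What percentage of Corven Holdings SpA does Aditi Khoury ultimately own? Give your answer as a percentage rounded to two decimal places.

Aditi reaches Corven along 2 paths.
Via Rowan: 100% × 6% = 6%.
Direct stake: 6% = 6%.
Total: 6% + 6% = 12%.
Rounded: 12.00%.

12.00%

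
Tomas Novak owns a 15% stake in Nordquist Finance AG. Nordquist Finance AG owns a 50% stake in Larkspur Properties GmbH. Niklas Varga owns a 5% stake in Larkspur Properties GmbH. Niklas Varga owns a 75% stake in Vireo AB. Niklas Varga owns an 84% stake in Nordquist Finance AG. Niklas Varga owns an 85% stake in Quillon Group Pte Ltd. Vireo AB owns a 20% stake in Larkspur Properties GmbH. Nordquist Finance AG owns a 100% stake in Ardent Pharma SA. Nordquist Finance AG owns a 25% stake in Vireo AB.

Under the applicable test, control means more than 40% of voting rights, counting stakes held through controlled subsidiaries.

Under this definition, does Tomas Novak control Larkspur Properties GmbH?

No

Tomas's largest direct stake is 15% in Nordquist, which does not meet the threshold, so Tomas controls no company.
Neither Tomas nor any entity Tomas controls holds any voting interest in Larkspur.
So Tomas does not control Larkspur.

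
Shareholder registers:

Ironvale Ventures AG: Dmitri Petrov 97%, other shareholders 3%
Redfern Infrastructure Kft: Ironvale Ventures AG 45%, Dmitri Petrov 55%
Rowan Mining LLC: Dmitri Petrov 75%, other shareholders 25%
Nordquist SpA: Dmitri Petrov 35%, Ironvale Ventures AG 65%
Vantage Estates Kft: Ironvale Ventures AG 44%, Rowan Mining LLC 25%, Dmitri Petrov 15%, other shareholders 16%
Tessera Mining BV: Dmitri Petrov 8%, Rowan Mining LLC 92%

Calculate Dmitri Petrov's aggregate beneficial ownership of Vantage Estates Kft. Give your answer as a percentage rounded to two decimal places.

Dmitri reaches Vantage along 3 paths.
Via Ironvale: 97% × 44% = 42.68%.
Via Rowan: 75% × 25% = 18.75%.
Direct stake: 15% = 15%.
Total: 42.68% + 18.75% + 15% = 76.43%.

76.43%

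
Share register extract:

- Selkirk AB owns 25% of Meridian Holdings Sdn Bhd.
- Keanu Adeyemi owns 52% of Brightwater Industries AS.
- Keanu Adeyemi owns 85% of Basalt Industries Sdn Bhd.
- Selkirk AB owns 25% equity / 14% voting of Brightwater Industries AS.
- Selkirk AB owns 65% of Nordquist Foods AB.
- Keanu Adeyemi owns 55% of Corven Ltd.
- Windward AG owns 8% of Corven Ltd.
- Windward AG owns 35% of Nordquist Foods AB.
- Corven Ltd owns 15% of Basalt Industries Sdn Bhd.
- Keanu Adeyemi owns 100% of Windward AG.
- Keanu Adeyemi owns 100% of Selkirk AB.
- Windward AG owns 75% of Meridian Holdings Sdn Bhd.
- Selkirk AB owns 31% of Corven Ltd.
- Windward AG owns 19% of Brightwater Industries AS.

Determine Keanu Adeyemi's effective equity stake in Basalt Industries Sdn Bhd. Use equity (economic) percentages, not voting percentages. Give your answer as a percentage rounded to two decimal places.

Keanu reaches Basalt along 4 paths.
Via Corven: 55% × 15% = 8.25%.
Via Selkirk → Corven: 100% × 31% × 15% = 4.65%.
Via Windward → Corven: 100% × 8% × 15% = 1.2%.
Direct stake: 85% = 85%.
Total: 8.25% + 4.65% + 1.2% + 85% = 99.1%.
Rounded: 99.10%.

99.10%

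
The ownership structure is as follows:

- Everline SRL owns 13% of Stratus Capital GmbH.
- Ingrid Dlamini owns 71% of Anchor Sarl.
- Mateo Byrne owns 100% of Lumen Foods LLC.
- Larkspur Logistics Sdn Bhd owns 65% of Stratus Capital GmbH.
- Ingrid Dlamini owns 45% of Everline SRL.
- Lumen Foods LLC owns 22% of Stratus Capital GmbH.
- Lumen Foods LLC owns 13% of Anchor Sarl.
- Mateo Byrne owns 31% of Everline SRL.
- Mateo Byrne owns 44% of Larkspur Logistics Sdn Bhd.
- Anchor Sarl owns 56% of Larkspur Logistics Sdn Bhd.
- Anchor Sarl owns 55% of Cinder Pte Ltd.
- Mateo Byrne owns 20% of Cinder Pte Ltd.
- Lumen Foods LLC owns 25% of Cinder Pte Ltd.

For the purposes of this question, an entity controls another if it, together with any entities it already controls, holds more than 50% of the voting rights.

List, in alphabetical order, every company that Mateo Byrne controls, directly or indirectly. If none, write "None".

Mateo holds 100% of Lumen, so Mateo controls Lumen.
No other company's threshold is met.

Lumen Foods LLC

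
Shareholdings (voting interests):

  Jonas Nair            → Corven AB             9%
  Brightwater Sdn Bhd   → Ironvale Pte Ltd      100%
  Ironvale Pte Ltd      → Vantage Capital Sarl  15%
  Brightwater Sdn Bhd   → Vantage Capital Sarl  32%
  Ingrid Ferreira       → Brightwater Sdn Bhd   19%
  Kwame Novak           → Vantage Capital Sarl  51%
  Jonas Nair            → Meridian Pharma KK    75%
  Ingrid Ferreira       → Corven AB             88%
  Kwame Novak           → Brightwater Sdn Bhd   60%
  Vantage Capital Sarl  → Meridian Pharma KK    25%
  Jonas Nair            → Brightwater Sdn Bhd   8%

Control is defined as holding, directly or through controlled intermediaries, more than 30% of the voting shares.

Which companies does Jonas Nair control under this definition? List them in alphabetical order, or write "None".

Jonas holds 75% of Meridian, so Jonas controls Meridian.
No other company's threshold is met.

Meridian Pharma KK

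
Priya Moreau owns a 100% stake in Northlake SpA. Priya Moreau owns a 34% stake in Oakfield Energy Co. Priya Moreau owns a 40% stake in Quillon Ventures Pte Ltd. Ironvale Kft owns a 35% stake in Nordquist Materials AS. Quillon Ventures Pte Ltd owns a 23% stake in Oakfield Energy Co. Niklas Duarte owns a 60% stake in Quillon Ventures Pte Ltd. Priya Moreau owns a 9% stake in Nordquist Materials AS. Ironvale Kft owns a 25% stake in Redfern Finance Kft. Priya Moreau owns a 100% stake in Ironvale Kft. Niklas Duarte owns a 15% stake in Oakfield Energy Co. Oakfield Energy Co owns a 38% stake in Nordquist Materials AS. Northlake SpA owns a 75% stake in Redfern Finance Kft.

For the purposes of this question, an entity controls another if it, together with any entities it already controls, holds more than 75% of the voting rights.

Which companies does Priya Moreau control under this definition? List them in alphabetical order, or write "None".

Priya holds 100% of Ironvale, so Priya controls Ironvale.
Priya holds 100% of Northlake, so Priya controls Northlake.
Ironvale and Northlake together hold 25% + 75% = 100% of Redfern, so Priya controls Redfern.
No other company's threshold is met.

Ironvale Kft, Northlake SpA, Redfern Finance Kft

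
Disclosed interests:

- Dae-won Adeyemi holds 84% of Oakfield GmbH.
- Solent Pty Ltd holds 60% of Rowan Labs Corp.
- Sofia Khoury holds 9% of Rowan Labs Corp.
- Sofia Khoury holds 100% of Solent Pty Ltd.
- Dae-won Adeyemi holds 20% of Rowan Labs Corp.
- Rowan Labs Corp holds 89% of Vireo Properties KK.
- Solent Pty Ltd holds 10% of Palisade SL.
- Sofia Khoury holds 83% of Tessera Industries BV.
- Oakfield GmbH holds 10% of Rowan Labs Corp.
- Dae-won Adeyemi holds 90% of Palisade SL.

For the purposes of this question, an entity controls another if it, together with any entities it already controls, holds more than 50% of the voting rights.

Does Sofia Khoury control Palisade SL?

Sofia holds 100% of Solent, so Sofia controls Solent.
Sofia holds 83% of Tessera, so Sofia controls Tessera.
Solent and Sofia together hold 60% + 9% = 69% of Rowan, so Sofia controls Rowan.
Rowan holds 89% of Vireo, so Sofia controls Vireo.
In Palisade, Sofia's side holds only 10%, not > 50%.
So Sofia does not control Palisade.

No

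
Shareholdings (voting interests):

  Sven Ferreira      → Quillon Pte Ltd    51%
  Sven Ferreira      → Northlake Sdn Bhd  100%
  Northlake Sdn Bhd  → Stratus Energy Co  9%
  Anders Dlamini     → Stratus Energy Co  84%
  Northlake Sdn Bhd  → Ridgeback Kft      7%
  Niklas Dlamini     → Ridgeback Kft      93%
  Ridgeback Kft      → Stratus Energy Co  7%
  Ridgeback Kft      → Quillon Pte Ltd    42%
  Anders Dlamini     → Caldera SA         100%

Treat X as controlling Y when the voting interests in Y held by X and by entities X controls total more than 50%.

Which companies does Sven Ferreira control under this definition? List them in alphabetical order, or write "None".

Northlake Sdn Bhd, Quillon Pte Ltd

Sven holds 100% of Northlake, so Sven controls Northlake.
Sven holds 51% of Quillon, so Sven controls Quillon.
No other company's threshold is met.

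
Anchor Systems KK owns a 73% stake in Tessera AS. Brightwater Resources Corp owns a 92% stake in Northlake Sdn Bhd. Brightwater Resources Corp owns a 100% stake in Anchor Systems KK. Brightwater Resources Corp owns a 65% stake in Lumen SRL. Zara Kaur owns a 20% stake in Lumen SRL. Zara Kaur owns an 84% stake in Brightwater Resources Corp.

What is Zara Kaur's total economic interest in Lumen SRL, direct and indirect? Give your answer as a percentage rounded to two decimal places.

74.60%

Zara reaches Lumen along 2 paths.
Via Brightwater: 84% × 65% = 54.6%.
Direct stake: 20% = 20%.
Total: 54.6% + 20% = 74.6%.
Rounded: 74.60%.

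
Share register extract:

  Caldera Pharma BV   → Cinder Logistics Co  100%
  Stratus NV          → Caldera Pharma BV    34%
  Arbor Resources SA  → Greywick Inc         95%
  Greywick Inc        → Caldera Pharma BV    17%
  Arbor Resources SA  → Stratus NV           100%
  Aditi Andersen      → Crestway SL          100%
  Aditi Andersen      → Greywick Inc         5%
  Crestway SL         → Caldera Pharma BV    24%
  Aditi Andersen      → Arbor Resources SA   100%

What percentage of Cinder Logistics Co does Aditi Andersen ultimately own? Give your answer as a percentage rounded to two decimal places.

Aditi reaches Cinder along 4 paths.
Via Crestway → Caldera: 100% × 24% × 100% = 24%.
Via Arbor → Stratus → Caldera: 100% × 100% × 34% × 100% = 34%.
Via Arbor → Greywick → Caldera: 100% × 95% × 17% × 100% = 16.15%.
Via Greywick → Caldera: 5% × 17% × 100% = 0.85%.
Total: 24% + 34% + 16.15% + 0.85% = 75%.
Rounded: 75.00%.

75.00%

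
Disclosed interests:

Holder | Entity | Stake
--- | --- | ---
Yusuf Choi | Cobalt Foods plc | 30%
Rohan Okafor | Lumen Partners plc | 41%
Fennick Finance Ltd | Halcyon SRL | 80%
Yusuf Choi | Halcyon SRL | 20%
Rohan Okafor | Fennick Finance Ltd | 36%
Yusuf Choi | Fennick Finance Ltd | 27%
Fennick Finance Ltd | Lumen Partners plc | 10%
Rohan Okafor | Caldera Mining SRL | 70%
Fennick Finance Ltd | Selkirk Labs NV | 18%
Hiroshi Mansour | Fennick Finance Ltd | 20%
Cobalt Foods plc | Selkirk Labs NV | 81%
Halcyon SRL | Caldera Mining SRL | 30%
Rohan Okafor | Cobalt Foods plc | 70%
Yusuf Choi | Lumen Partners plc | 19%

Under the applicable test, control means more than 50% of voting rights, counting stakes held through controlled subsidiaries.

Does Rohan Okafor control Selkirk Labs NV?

Yes

Rohan holds 70% of Cobalt, so Rohan controls Cobalt.
Cobalt holds 81% of Selkirk, so Rohan controls Selkirk.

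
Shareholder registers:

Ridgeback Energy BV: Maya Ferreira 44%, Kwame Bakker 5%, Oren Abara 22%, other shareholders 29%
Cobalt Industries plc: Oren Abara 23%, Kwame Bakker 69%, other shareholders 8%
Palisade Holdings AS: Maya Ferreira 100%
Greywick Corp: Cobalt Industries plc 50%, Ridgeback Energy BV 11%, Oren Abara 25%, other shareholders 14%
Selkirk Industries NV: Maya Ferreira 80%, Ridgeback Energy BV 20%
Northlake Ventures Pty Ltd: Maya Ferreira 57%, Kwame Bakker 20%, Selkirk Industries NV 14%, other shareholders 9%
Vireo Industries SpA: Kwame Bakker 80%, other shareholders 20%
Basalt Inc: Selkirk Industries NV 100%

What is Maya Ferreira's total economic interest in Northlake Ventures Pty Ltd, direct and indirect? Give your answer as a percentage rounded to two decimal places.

69.43%

Maya reaches Northlake along 3 paths.
Direct stake: 57% = 57%.
Via Selkirk: 80% × 14% = 11.2%.
Via Ridgeback → Selkirk: 44% × 20% × 14% = 1.232%.
Total: 57% + 11.2% + 1.232% = 69.432%.
Rounded: 69.43%.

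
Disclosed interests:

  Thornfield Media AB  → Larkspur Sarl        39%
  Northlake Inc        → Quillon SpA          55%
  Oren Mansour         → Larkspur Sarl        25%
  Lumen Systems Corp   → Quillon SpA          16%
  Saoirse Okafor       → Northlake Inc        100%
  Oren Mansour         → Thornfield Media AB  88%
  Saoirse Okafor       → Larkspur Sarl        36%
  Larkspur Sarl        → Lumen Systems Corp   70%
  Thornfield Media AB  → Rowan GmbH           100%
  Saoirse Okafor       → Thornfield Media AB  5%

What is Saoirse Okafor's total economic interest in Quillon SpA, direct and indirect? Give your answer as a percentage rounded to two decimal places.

Saoirse reaches Quillon along 3 paths.
Via Northlake: 100% × 55% = 55%.
Via Thornfield → Larkspur → Lumen: 5% × 39% × 70% × 16% = 0.2184%.
Via Larkspur → Lumen: 36% × 70% × 16% = 4.032%.
Total: 55% + 0.2184% + 4.032% = 59.2504%.
Rounded: 59.25%.

59.25%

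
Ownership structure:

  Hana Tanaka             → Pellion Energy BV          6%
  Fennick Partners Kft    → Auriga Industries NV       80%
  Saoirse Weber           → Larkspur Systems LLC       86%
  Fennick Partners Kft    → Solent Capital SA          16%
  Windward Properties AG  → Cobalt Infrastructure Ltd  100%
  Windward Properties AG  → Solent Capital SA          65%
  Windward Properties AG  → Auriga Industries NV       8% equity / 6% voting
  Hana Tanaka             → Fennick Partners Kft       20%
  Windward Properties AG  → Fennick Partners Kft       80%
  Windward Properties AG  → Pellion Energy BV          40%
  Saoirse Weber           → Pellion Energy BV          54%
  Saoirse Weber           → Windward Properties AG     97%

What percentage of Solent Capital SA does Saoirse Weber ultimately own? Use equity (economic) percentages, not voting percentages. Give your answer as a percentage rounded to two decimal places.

Saoirse reaches Solent along 2 paths.
Via Windward: 97% × 65% = 63.05%.
Via Windward → Fennick: 97% × 80% × 16% = 12.416%.
Total: 63.05% + 12.416% = 75.466%.
Rounded: 75.47%.

75.47%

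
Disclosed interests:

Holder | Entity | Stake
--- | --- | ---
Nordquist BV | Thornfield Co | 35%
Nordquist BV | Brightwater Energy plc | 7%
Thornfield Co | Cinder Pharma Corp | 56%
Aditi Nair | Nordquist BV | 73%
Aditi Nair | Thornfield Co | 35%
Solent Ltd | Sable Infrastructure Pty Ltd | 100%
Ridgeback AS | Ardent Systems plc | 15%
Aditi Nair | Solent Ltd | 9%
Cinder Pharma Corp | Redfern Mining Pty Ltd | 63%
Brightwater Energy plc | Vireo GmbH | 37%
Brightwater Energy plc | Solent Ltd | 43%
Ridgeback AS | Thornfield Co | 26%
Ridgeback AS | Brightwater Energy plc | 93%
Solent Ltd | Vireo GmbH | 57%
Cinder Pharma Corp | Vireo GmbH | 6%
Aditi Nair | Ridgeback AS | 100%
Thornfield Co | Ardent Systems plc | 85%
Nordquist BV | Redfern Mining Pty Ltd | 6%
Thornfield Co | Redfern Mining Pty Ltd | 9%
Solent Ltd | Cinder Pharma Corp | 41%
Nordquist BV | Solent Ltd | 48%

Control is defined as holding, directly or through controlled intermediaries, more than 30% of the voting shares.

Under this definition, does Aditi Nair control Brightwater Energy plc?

Aditi holds 73% of Nordquist, so Aditi controls Nordquist.
Aditi holds 100% of Ridgeback, so Aditi controls Ridgeback.
Ridgeback and Nordquist together hold 93% + 7% = 100% of Brightwater, so Aditi controls Brightwater.

Yes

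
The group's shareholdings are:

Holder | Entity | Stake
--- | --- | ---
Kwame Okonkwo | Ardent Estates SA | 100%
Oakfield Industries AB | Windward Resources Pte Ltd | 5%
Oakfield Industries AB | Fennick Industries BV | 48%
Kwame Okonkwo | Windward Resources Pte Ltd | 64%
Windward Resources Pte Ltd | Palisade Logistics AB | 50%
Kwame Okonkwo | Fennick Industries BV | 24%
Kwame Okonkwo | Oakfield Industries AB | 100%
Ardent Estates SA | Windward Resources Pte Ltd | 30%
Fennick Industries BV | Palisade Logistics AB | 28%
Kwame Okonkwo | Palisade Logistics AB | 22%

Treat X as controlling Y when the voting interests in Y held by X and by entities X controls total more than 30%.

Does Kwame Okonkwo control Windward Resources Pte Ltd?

Kwame holds 100% of Ardent, so Kwame controls Ardent.
Kwame holds 100% of Oakfield, so Kwame controls Oakfield.
Kwame and Ardent and Oakfield together hold 64% + 30% + 5% = 99% of Windward, so Kwame controls Windward.

Yes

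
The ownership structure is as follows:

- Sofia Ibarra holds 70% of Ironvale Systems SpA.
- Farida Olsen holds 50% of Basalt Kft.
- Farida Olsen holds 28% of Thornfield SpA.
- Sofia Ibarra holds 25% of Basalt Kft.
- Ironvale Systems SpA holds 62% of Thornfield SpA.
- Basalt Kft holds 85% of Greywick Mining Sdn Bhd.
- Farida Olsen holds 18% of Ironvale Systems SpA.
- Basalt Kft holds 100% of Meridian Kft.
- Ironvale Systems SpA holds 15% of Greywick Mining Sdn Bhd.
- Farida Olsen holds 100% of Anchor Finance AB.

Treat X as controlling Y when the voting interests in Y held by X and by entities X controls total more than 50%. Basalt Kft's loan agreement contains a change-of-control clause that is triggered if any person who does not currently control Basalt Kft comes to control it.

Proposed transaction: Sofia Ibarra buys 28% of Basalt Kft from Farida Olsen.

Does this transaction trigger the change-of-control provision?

Yes

The purchase adds only to Sofia's holdings (Farida's stake shrinks), so Sofia is the only person who could newly come to control Basalt.
Sofia holds 70% of Ironvale, so Sofia controls Ironvale.
Ironvale holds 62% of Thornfield, so Sofia controls Thornfield.
In Basalt, Sofia's side holds only 25%, not > 50%.
So before the transaction, Sofia does not control Basalt.
After the purchase, Sofia's direct stake in Basalt rises to 25% + 28% = 53%, and Farida's stake falls to 22%.
Sofia holds 53% of Basalt, so Sofia controls Basalt.
Sofia did not control Basalt before and does after, so the clause is triggered.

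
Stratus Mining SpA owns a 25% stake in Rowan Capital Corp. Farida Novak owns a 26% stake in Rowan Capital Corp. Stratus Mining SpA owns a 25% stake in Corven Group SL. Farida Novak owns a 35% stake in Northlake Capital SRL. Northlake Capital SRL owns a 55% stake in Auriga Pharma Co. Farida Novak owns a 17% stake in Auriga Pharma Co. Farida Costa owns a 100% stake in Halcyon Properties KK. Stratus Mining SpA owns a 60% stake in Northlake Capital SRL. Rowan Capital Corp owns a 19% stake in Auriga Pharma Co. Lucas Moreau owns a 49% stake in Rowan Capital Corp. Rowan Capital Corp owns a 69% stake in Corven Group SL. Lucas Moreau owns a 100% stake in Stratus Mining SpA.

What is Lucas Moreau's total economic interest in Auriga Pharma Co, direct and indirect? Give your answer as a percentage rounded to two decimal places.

47.06%

Lucas reaches Auriga along 3 paths.
Via Stratus → Northlake: 100% × 60% × 55% = 33%.
Via Rowan: 49% × 19% = 9.31%.
Via Stratus → Rowan: 100% × 25% × 19% = 4.75%.
Total: 33% + 9.31% + 4.75% = 47.06%.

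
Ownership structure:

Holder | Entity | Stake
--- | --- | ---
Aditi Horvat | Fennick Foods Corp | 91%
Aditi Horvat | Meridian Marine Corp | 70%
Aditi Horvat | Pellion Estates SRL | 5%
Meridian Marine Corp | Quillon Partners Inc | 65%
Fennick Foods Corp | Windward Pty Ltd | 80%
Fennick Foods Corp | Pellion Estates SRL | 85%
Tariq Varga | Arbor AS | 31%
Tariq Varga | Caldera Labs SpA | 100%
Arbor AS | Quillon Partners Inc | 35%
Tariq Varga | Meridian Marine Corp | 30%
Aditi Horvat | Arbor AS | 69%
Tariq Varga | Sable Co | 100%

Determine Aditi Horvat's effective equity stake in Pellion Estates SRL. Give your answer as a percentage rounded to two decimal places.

82.35%

Aditi reaches Pellion along 2 paths.
Direct stake: 5% = 5%.
Via Fennick: 91% × 85% = 77.35%.
Total: 5% + 77.35% = 82.35%.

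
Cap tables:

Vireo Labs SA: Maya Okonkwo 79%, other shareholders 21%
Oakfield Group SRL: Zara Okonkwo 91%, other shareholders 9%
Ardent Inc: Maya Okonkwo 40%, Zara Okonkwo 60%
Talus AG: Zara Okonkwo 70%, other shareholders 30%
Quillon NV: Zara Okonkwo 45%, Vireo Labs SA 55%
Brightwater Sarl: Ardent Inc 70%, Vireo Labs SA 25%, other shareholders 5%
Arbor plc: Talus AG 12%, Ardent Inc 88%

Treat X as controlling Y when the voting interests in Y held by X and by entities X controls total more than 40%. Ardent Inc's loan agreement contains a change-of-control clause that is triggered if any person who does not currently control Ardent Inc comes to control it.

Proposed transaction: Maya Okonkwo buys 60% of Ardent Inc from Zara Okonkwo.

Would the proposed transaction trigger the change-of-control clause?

Yes

The purchase adds only to Maya's holdings (Zara's stake shrinks), so Maya is the only person who could newly come to control Ardent.
Maya holds 79% of Vireo, so Maya controls Vireo.
Vireo holds 55% of Quillon, so Maya controls Quillon.
In Ardent, Maya's side holds only 40%, not > 40%.
So before the transaction, Maya does not control Ardent.
After the purchase, Maya's direct stake in Ardent rises to 40% + 60% = 100%, and Zara's stake falls to 0%.
Maya holds 100% of Ardent, so Maya controls Ardent.
Maya did not control Ardent before and does after, so the clause is triggered.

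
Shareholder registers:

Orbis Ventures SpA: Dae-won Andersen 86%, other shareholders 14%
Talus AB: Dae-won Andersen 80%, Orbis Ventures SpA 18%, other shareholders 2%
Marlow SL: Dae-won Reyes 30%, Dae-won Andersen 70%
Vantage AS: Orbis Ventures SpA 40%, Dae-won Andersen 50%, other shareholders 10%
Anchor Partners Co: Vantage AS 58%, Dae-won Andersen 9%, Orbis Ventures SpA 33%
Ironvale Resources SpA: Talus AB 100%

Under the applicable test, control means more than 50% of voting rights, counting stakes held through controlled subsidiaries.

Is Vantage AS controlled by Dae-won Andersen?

Dae-won Andersen holds 86% of Orbis, so Dae-won Andersen controls Orbis.
Orbis and Dae-won Andersen together hold 40% + 50% = 90% of Vantage, so Dae-won Andersen controls Vantage.

Yes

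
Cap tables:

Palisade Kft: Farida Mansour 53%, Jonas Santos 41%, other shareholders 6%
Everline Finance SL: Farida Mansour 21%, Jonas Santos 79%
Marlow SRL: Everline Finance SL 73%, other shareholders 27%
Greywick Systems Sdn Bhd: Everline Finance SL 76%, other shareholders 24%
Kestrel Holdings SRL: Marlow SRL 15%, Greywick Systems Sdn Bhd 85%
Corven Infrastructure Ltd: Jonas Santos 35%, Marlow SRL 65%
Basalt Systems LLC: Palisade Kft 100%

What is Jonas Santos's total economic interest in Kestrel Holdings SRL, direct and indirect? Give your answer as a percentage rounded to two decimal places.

59.68%

Jonas reaches Kestrel along 2 paths.
Via Everline → Marlow: 79% × 73% × 15% = 8.6505%.
Via Everline → Greywick: 79% × 76% × 85% = 51.034%.
Total: 8.6505% + 51.034% = 59.6845%.
Rounded: 59.68%.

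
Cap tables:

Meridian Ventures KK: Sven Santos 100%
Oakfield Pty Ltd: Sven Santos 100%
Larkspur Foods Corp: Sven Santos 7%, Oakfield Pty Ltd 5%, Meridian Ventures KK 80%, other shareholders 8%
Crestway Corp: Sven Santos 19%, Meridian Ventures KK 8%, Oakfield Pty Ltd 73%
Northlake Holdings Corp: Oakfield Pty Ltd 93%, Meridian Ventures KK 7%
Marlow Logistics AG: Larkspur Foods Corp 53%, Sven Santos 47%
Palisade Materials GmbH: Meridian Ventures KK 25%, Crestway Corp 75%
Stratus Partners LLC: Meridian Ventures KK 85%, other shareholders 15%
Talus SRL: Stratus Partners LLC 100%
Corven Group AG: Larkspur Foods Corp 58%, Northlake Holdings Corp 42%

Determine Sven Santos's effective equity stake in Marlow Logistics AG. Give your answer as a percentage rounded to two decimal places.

Sven reaches Marlow along 4 paths.
Via Larkspur: 7% × 53% = 3.71%.
Via Oakfield → Larkspur: 100% × 5% × 53% = 2.65%.
Via Meridian → Larkspur: 100% × 80% × 53% = 42.4%.
Direct stake: 47% = 47%.
Total: 3.71% + 2.65% + 42.4% + 47% = 95.76%.

95.76%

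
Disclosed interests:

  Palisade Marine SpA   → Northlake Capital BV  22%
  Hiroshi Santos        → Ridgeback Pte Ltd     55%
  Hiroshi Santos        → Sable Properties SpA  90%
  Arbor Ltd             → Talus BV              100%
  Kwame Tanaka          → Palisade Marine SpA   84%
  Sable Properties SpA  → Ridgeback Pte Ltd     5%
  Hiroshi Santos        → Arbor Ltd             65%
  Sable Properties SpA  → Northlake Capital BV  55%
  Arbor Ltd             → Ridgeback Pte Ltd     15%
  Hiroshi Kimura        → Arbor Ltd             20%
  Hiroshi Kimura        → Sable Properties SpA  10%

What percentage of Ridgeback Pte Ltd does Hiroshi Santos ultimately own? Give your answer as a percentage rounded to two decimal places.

69.25%

Hiroshi Santos reaches Ridgeback along 3 paths.
Direct stake: 55% = 55%.
Via Arbor: 65% × 15% = 9.75%.
Via Sable: 90% × 5% = 4.5%.
Total: 55% + 9.75% + 4.5% = 69.25%.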